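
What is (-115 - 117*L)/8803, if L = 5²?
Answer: -3040/8803 ≈ -0.34534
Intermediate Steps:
L = 25
(-115 - 117*L)/8803 = (-115 - 117*25)/8803 = (-115 - 2925)*(1/8803) = -3040*1/8803 = -3040/8803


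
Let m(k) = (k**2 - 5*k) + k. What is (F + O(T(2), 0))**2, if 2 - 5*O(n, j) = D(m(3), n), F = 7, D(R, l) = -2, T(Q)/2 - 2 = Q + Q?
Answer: 1521/25 ≈ 60.840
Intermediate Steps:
m(k) = k**2 - 4*k
T(Q) = 4 + 4*Q (T(Q) = 4 + 2*(Q + Q) = 4 + 2*(2*Q) = 4 + 4*Q)
O(n, j) = 4/5 (O(n, j) = 2/5 - 1/5*(-2) = 2/5 + 2/5 = 4/5)
(F + O(T(2), 0))**2 = (7 + 4/5)**2 = (39/5)**2 = 1521/25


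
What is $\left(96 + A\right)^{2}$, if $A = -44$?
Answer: $2704$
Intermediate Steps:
$\left(96 + A\right)^{2} = \left(96 - 44\right)^{2} = 52^{2} = 2704$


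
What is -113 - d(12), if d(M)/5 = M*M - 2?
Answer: -823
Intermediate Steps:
d(M) = -10 + 5*M² (d(M) = 5*(M*M - 2) = 5*(M² - 2) = 5*(-2 + M²) = -10 + 5*M²)
-113 - d(12) = -113 - (-10 + 5*12²) = -113 - (-10 + 5*144) = -113 - (-10 + 720) = -113 - 1*710 = -113 - 710 = -823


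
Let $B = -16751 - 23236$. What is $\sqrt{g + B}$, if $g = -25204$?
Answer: $i \sqrt{65191} \approx 255.33 i$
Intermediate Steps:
$B = -39987$ ($B = -16751 - 23236 = -39987$)
$\sqrt{g + B} = \sqrt{-25204 - 39987} = \sqrt{-65191} = i \sqrt{65191}$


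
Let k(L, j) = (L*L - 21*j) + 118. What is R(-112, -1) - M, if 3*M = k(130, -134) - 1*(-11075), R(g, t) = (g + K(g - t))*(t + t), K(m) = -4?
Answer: -30211/3 ≈ -10070.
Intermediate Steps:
k(L, j) = 118 + L² - 21*j (k(L, j) = (L² - 21*j) + 118 = 118 + L² - 21*j)
R(g, t) = 2*t*(-4 + g) (R(g, t) = (g - 4)*(t + t) = (-4 + g)*(2*t) = 2*t*(-4 + g))
M = 30907/3 (M = ((118 + 130² - 21*(-134)) - 1*(-11075))/3 = ((118 + 16900 + 2814) + 11075)/3 = (19832 + 11075)/3 = (⅓)*30907 = 30907/3 ≈ 10302.)
R(-112, -1) - M = 2*(-1)*(-4 - 112) - 1*30907/3 = 2*(-1)*(-116) - 30907/3 = 232 - 30907/3 = -30211/3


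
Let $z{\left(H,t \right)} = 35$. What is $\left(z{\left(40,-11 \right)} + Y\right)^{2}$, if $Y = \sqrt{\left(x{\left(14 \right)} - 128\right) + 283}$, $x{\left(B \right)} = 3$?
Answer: $\left(35 + \sqrt{158}\right)^{2} \approx 2262.9$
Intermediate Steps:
$Y = \sqrt{158}$ ($Y = \sqrt{\left(3 - 128\right) + 283} = \sqrt{-125 + 283} = \sqrt{158} \approx 12.57$)
$\left(z{\left(40,-11 \right)} + Y\right)^{2} = \left(35 + \sqrt{158}\right)^{2}$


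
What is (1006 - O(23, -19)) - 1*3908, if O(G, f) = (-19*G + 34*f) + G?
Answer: -1842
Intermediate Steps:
O(G, f) = -18*G + 34*f
(1006 - O(23, -19)) - 1*3908 = (1006 - (-18*23 + 34*(-19))) - 1*3908 = (1006 - (-414 - 646)) - 3908 = (1006 - 1*(-1060)) - 3908 = (1006 + 1060) - 3908 = 2066 - 3908 = -1842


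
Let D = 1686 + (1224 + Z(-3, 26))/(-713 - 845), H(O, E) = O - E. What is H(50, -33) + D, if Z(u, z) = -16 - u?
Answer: 2754891/1558 ≈ 1768.2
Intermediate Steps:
D = 2625577/1558 (D = 1686 + (1224 + (-16 - 1*(-3)))/(-713 - 845) = 1686 + (1224 + (-16 + 3))/(-1558) = 1686 + (1224 - 13)*(-1/1558) = 1686 + 1211*(-1/1558) = 1686 - 1211/1558 = 2625577/1558 ≈ 1685.2)
H(50, -33) + D = (50 - 1*(-33)) + 2625577/1558 = (50 + 33) + 2625577/1558 = 83 + 2625577/1558 = 2754891/1558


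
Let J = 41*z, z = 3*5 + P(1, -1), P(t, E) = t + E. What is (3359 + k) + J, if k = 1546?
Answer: 5520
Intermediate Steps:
P(t, E) = E + t
z = 15 (z = 3*5 + (-1 + 1) = 15 + 0 = 15)
J = 615 (J = 41*15 = 615)
(3359 + k) + J = (3359 + 1546) + 615 = 4905 + 615 = 5520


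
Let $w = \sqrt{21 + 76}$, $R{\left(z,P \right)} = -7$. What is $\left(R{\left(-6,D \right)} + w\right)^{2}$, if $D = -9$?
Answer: $\left(7 - \sqrt{97}\right)^{2} \approx 8.116$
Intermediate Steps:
$w = \sqrt{97} \approx 9.8489$
$\left(R{\left(-6,D \right)} + w\right)^{2} = \left(-7 + \sqrt{97}\right)^{2}$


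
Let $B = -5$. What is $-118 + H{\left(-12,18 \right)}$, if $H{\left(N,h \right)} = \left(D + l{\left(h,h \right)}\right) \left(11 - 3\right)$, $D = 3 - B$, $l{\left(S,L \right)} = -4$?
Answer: $-86$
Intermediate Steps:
$D = 8$ ($D = 3 - -5 = 3 + 5 = 8$)
$H{\left(N,h \right)} = 32$ ($H{\left(N,h \right)} = \left(8 - 4\right) \left(11 - 3\right) = 4 \cdot 8 = 32$)
$-118 + H{\left(-12,18 \right)} = -118 + 32 = -86$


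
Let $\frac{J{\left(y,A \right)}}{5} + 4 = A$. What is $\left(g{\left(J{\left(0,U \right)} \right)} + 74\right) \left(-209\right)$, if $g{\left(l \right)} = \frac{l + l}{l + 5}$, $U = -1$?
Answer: $- \frac{31977}{2} \approx -15989.0$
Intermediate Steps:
$J{\left(y,A \right)} = -20 + 5 A$
$g{\left(l \right)} = \frac{2 l}{5 + l}$
$\left(g{\left(J{\left(0,U \right)} \right)} + 74\right) \left(-209\right) = \left(\frac{2 \left(-20 + 5 \left(-1\right)\right)}{5 + \left(-20 + 5 \left(-1\right)\right)} + 74\right) \left(-209\right) = \left(\frac{2 \left(-20 - 5\right)}{5 - 25} + 74\right) \left(-209\right) = \left(2 \left(-25\right) \frac{1}{5 - 25} + 74\right) \left(-209\right) = \left(2 \left(-25\right) \frac{1}{-20} + 74\right) \left(-209\right) = \left(2 \left(-25\right) \left(- \frac{1}{20}\right) + 74\right) \left(-209\right) = \left(\frac{5}{2} + 74\right) \left(-209\right) = \frac{153}{2} \left(-209\right) = - \frac{31977}{2}$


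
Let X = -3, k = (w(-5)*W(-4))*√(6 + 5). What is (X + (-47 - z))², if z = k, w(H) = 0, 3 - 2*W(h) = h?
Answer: 2500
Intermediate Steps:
W(h) = 3/2 - h/2
k = 0 (k = (0*(3/2 - ½*(-4)))*√(6 + 5) = (0*(3/2 + 2))*√11 = (0*(7/2))*√11 = 0*√11 = 0)
z = 0
(X + (-47 - z))² = (-3 + (-47 - 1*0))² = (-3 + (-47 + 0))² = (-3 - 47)² = (-50)² = 2500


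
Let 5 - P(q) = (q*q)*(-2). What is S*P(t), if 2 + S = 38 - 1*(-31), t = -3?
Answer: 1541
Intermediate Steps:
S = 67 (S = -2 + (38 - 1*(-31)) = -2 + (38 + 31) = -2 + 69 = 67)
P(q) = 5 + 2*q² (P(q) = 5 - q*q*(-2) = 5 - q²*(-2) = 5 - (-2)*q² = 5 + 2*q²)
S*P(t) = 67*(5 + 2*(-3)²) = 67*(5 + 2*9) = 67*(5 + 18) = 67*23 = 1541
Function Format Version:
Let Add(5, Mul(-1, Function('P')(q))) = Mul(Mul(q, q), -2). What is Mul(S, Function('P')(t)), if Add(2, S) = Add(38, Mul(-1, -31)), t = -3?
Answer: 1541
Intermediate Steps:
S = 67 (S = Add(-2, Add(38, Mul(-1, -31))) = Add(-2, Add(38, 31)) = Add(-2, 69) = 67)
Function('P')(q) = Add(5, Mul(2, Pow(q, 2))) (Function('P')(q) = Add(5, Mul(-1, Mul(Mul(q, q), -2))) = Add(5, Mul(-1, Mul(Pow(q, 2), -2))) = Add(5, Mul(-1, Mul(-2, Pow(q, 2)))) = Add(5, Mul(2, Pow(q, 2))))
Mul(S, Function('P')(t)) = Mul(67, Add(5, Mul(2, Pow(-3, 2)))) = Mul(67, Add(5, Mul(2, 9))) = Mul(67, Add(5, 18)) = Mul(67, 23) = 1541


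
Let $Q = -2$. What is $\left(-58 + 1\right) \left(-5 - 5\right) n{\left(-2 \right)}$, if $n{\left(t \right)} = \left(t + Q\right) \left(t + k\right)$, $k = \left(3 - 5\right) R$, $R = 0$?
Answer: $4560$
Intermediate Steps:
$k = 0$ ($k = \left(3 - 5\right) 0 = \left(-2\right) 0 = 0$)
$n{\left(t \right)} = t \left(-2 + t\right)$ ($n{\left(t \right)} = \left(t - 2\right) \left(t + 0\right) = \left(-2 + t\right) t = t \left(-2 + t\right)$)
$\left(-58 + 1\right) \left(-5 - 5\right) n{\left(-2 \right)} = \left(-58 + 1\right) \left(-5 - 5\right) \left(- 2 \left(-2 - 2\right)\right) = - 57 \left(- 10 \left(\left(-2\right) \left(-4\right)\right)\right) = - 57 \left(\left(-10\right) 8\right) = \left(-57\right) \left(-80\right) = 4560$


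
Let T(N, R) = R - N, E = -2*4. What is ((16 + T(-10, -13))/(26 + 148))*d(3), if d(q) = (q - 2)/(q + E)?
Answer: -13/870 ≈ -0.014943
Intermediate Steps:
E = -8
d(q) = (-2 + q)/(-8 + q) (d(q) = (q - 2)/(q - 8) = (-2 + q)/(-8 + q))
((16 + T(-10, -13))/(26 + 148))*d(3) = ((16 + (-13 - 1*(-10)))/(26 + 148))*((-2 + 3)/(-8 + 3)) = ((16 + (-13 + 10))/174)*(1/(-5)) = ((16 - 3)*(1/174))*(-1/5*1) = (13*(1/174))*(-1/5) = (13/174)*(-1/5) = -13/870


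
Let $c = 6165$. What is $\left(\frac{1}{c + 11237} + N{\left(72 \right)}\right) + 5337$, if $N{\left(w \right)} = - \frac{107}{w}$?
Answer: $\frac{3342550093}{626472} \approx 5335.5$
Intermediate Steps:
$\left(\frac{1}{c + 11237} + N{\left(72 \right)}\right) + 5337 = \left(\frac{1}{6165 + 11237} - \frac{107}{72}\right) + 5337 = \left(\frac{1}{17402} - \frac{107}{72}\right) + 5337 = - \frac{930971}{626472} + 5337 = \frac{3342550093}{626472}$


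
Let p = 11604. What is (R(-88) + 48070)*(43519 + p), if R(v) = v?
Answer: 2644911786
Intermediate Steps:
(R(-88) + 48070)*(43519 + p) = (-88 + 48070)*(43519 + 11604) = 47982*55123 = 2644911786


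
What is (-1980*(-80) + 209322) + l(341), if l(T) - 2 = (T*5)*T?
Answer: 949129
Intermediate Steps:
l(T) = 2 + 5*T² (l(T) = 2 + (T*5)*T = 2 + (5*T)*T = 2 + 5*T²)
(-1980*(-80) + 209322) + l(341) = (-1980*(-80) + 209322) + (2 + 5*341²) = (158400 + 209322) + (2 + 5*116281) = 367722 + (2 + 581405) = 367722 + 581407 = 949129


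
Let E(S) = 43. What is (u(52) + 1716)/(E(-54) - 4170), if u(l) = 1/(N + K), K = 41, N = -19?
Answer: -37753/90794 ≈ -0.41581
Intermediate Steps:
u(l) = 1/22 (u(l) = 1/(-19 + 41) = 1/22)
(u(52) + 1716)/(E(-54) - 4170) = (1/22 + 1716)/(43 - 4170) = (37753/22)/(-4127) = (37753/22)*(-1/4127) = -37753/90794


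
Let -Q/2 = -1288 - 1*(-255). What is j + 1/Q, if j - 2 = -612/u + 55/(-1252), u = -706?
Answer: 1289001075/456540548 ≈ 2.8234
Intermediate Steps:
j = 1247609/441956 (j = 2 + (-612/(-706) + 55/(-1252)) = 2 + (-612*(-1/706) + 55*(-1/1252)) = 2 + (306/353 - 55/1252) = 2 + 363697/441956 = 1247609/441956 ≈ 2.8229)
Q = 2066 (Q = -2*(-1288 - 1*(-255)) = -2*(-1288 + 255) = -2*(-1033) = 2066)
j + 1/Q = 1247609/441956 + 1/2066 = 1289001075/456540548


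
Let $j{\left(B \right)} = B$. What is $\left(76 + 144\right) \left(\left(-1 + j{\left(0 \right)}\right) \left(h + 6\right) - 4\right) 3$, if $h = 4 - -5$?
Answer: $-12540$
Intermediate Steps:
$h = 9$ ($h = 4 + 5 = 9$)
$\left(76 + 144\right) \left(\left(-1 + j{\left(0 \right)}\right) \left(h + 6\right) - 4\right) 3 = \left(76 + 144\right) \left(\left(-1 + 0\right) \left(9 + 6\right) - 4\right) 3 = 220 \left(\left(-1\right) 15 - 4\right) 3 = 220 \left(-15 - 4\right) 3 = 220 \left(\left(-19\right) 3\right) = 220 \left(-57\right) = -12540$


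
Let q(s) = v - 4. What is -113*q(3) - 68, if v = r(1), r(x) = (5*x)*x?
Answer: -181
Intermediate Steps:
r(x) = 5*x²
v = 5 (v = 5*1² = 5*1 = 5)
q(s) = 1 (q(s) = 5 - 4 = 1)
-113*q(3) - 68 = -113*1 - 68 = -113 - 68 = -181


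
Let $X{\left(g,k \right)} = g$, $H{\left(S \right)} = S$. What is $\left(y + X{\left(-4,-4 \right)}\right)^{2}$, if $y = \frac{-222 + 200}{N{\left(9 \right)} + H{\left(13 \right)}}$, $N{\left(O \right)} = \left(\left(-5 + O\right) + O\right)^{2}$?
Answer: $\frac{140625}{8281} \approx 16.982$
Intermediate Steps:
$N{\left(O \right)} = \left(-5 + 2 O\right)^{2}$
$y = - \frac{11}{91}$ ($y = \frac{-222 + 200}{\left(-5 + 2 \cdot 9\right)^{2} + 13} = - \frac{22}{\left(-5 + 18\right)^{2} + 13} = - \frac{22}{13^{2} + 13} = - \frac{22}{169 + 13} = - \frac{22}{182} = \left(-22\right) \frac{1}{182} = - \frac{11}{91} \approx -0.12088$)
$\left(y + X{\left(-4,-4 \right)}\right)^{2} = \left(- \frac{11}{91} - 4\right)^{2} = \left(- \frac{375}{91}\right)^{2} = \frac{140625}{8281}$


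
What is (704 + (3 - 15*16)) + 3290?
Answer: 3757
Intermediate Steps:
(704 + (3 - 15*16)) + 3290 = (704 + (3 - 240)) + 3290 = (704 - 237) + 3290 = 467 + 3290 = 3757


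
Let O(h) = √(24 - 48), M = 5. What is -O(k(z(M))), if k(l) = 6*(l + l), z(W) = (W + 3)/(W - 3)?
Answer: -2*I*√6 ≈ -4.899*I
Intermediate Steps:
z(W) = (3 + W)/(-3 + W)
k(l) = 12*l (k(l) = 6*(2*l) = 12*l)
O(h) = 2*I*√6 (O(h) = √(-24) = 2*I*√6)
-O(k(z(M))) = -2*I*√6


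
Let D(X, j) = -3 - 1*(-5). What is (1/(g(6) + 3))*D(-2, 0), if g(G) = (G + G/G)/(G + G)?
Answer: 24/43 ≈ 0.55814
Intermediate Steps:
D(X, j) = 2 (D(X, j) = -3 + 5 = 2)
g(G) = (1 + G)/(2*G) (g(G) = (G + 1)/((2*G)) = (1 + G)*(1/(2*G)) = (1 + G)/(2*G))
(1/(g(6) + 3))*D(-2, 0) = (1/((½)*(1 + 6)/6 + 3))*2 = (1/((½)*(⅙)*7 + 3))*2 = (1/(7/12 + 3))*2 = (1/(43/12))*2 = (1*(12/43))*2 = (12/43)*2 = 24/43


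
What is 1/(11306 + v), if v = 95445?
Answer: 1/106751 ≈ 9.3676e-6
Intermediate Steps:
1/(11306 + v) = 1/(11306 + 95445) = 1/106751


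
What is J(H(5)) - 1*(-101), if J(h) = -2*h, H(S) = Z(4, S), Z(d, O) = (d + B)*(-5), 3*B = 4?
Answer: 463/3 ≈ 154.33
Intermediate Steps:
B = 4/3 (B = (1/3)*4 = 4/3 ≈ 1.3333)
Z(d, O) = -20/3 - 5*d (Z(d, O) = (d + 4/3)*(-5) = (4/3 + d)*(-5) = -20/3 - 5*d)
H(S) = -80/3 (H(S) = -20/3 - 5*4 = -20/3 - 20 = -80/3)
J(H(5)) - 1*(-101) = -2*(-80/3) - 1*(-101) = 160/3 + 101 = 463/3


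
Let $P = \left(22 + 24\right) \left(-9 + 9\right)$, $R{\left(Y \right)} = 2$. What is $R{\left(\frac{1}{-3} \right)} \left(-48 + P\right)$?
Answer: $-96$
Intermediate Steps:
$P = 0$ ($P = 46 \cdot 0 = 0$)
$R{\left(\frac{1}{-3} \right)} \left(-48 + P\right) = 2 \left(-48 + 0\right) = 2 \left(-48\right) = -96$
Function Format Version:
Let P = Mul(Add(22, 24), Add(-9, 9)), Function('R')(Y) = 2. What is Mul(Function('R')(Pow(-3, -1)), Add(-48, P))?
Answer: -96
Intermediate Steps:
P = 0 (P = Mul(46, 0) = 0)
Mul(Function('R')(Pow(-3, -1)), Add(-48, P)) = Mul(2, Add(-48, 0)) = Mul(2, -48) = -96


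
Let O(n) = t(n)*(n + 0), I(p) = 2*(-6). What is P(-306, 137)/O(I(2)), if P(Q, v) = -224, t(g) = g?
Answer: -14/9 ≈ -1.5556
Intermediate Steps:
I(p) = -12
O(n) = n**2 (O(n) = n*(n + 0) = n*n = n**2)
P(-306, 137)/O(I(2)) = -224/((-12)**2) = -224/144 = -224*1/144 = -14/9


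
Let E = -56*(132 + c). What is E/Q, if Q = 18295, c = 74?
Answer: -11536/18295 ≈ -0.63056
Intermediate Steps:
E = -11536 (E = -56*(132 + 74) = -56*206 = -11536)
E/Q = -11536/18295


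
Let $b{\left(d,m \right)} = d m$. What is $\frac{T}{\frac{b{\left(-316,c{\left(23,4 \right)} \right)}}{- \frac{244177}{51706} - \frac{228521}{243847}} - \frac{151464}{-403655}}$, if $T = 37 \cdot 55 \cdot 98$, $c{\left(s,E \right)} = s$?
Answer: $\frac{574436313754097065425}{3700074701448173896} \approx 155.25$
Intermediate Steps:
$T = 199430$ ($T = 2035 \cdot 98 = 199430$)
$\frac{T}{\frac{b{\left(-316,c{\left(23,4 \right)} \right)}}{- \frac{244177}{51706} - \frac{228521}{243847}} - \frac{151464}{-403655}} = \frac{199430}{\frac{\left(-316\right) 23}{- \frac{244177}{51706} - \frac{228521}{243847}} - \frac{151464}{-403655}} = \frac{199430}{- \frac{7268}{\left(-244177\right) \frac{1}{51706} - \frac{228521}{243847}} - - \frac{151464}{403655}} = \frac{199430}{- \frac{7268}{- \frac{244177}{51706} - \frac{228521}{243847}} + \frac{151464}{403655}} = \frac{199430}{- \frac{7268}{- \frac{71357735745}{12608352982}} + \frac{151464}{403655}} = \frac{199430}{\left(-7268\right) \left(- \frac{12608352982}{71357735745}\right) + \frac{151464}{403655}} = \frac{199430}{\frac{91637509473176}{71357735745} + \frac{151464}{403655}} = \frac{199430}{\frac{7400149402896347792}{5760781364429595}} = 199430 \cdot \frac{5760781364429595}{7400149402896347792} = \frac{574436313754097065425}{3700074701448173896}$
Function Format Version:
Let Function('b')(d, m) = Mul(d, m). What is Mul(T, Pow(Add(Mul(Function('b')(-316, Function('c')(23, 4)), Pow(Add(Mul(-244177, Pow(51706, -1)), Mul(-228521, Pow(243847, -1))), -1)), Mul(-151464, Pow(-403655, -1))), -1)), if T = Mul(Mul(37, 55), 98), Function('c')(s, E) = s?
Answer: Rational(574436313754097065425, 3700074701448173896) ≈ 155.25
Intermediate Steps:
T = 199430 (T = Mul(2035, 98) = 199430)
Mul(T, Pow(Add(Mul(Function('b')(-316, Function('c')(23, 4)), Pow(Add(Mul(-244177, Pow(51706, -1)), Mul(-228521, Pow(243847, -1))), -1)), Mul(-151464, Pow(-403655, -1))), -1)) = Mul(199430, Pow(Add(Mul(Mul(-316, 23), Pow(Add(Mul(-244177, Pow(51706, -1)), Mul(-228521, Pow(243847, -1))), -1)), Mul(-151464, Pow(-403655, -1))), -1)) = Mul(199430, Pow(Add(Mul(-7268, Pow(Add(Mul(-244177, Rational(1, 51706)), Mul(-228521, Rational(1, 243847))), -1)), Mul(-151464, Rational(-1, 403655))), -1)) = Mul(199430, Pow(Add(Mul(-7268, Pow(Add(Rational(-244177, 51706), Rational(-228521, 243847)), -1)), Rational(151464, 403655)), -1)) = Mul(199430, Pow(Add(Mul(-7268, Pow(Rational(-71357735745, 12608352982), -1)), Rational(151464, 403655)), -1)) = Mul(199430, Pow(Add(Mul(-7268, Rational(-12608352982, 71357735745)), Rational(151464, 403655)), -1)) = Mul(199430, Pow(Add(Rational(91637509473176, 71357735745), Rational(151464, 403655)), -1)) = Mul(199430, Pow(Rational(7400149402896347792, 5760781364429595), -1)) = Mul(199430, Rational(5760781364429595, 7400149402896347792)) = Rational(574436313754097065425, 3700074701448173896)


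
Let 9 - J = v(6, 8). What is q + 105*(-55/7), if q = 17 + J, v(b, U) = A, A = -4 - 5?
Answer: -790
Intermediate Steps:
A = -9
v(b, U) = -9
J = 18 (J = 9 - 1*(-9) = 9 + 9 = 18)
q = 35 (q = 17 + 18 = 35)
q + 105*(-55/7) = 35 + 105*(-55/7) = 35 - 825 = -790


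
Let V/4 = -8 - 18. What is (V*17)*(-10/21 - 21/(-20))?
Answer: -106522/105 ≈ -1014.5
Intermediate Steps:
V = -104 (V = 4*(-8 - 18) = 4*(-26) = -104)
(V*17)*(-10/21 - 21/(-20)) = (-104*17)*(-10/21 - 21/(-20)) = -1768*(-10*1/21 - 21*(-1/20)) = -1768*(-10/21 + 21/20) = -1768*241/420 = -106522/105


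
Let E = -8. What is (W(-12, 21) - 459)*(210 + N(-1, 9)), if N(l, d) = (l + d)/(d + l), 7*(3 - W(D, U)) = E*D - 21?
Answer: -689337/7 ≈ -98477.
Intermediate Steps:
W(D, U) = 6 + 8*D/7 (W(D, U) = 3 - (-8*D - 21)/7 = 3 - (-21 - 8*D)/7 = 3 + (3 + 8*D/7) = 6 + 8*D/7)
N(l, d) = 1 (N(l, d) = (d + l)/(d + l) = 1)
(W(-12, 21) - 459)*(210 + N(-1, 9)) = ((6 + (8/7)*(-12)) - 459)*(210 + 1) = ((6 - 96/7) - 459)*211 = (-54/7 - 459)*211 = -3267/7*211 = -689337/7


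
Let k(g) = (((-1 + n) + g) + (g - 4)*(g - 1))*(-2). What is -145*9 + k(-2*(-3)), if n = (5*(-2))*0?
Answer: -1335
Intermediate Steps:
n = 0 (n = -10*0 = 0)
k(g) = 2 - 2*g - 2*(-1 + g)*(-4 + g) (k(g) = (((-1 + 0) + g) + (g - 4)*(g - 1))*(-2) = ((-1 + g) + (-4 + g)*(-1 + g))*(-2) = ((-1 + g) + (-1 + g)*(-4 + g))*(-2) = (-1 + g + (-1 + g)*(-4 + g))*(-2) = 2 - 2*g - 2*(-1 + g)*(-4 + g))
-145*9 + k(-2*(-3)) = -145*9 + (-6 - 2*(-2*(-3))² + 8*(-2*(-3))) = -1305 + (-6 - 2*6² + 8*6) = -1305 + (-6 - 2*36 + 48) = -1305 + (-6 - 72 + 48) = -1305 - 30 = -1335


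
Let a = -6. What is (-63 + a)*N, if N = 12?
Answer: -828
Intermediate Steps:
(-63 + a)*N = (-63 - 6)*12 = -69*12 = -828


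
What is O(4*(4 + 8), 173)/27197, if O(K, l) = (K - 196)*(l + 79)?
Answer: -37296/27197 ≈ -1.3713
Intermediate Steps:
O(K, l) = (-196 + K)*(79 + l)
O(4*(4 + 8), 173)/27197 = (-15484 - 196*173 + 79*(4*(4 + 8)) + (4*(4 + 8))*173)/27197 = (-15484 - 33908 + 79*(4*12) + (4*12)*173)*(1/27197) = (-15484 - 33908 + 79*48 + 48*173)*(1/27197) = (-15484 - 33908 + 3792 + 8304)*(1/27197) = -37296*1/27197 = -37296/27197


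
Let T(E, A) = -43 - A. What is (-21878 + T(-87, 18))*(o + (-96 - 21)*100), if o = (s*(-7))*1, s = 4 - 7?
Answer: 256225581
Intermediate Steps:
s = -3
o = 21 (o = -3*(-7)*1 = 21*1 = 21)
(-21878 + T(-87, 18))*(o + (-96 - 21)*100) = (-21878 + (-43 - 1*18))*(21 + (-96 - 21)*100) = (-21878 + (-43 - 18))*(21 - 117*100) = (-21878 - 61)*(21 - 11700) = -21939*(-11679) = 256225581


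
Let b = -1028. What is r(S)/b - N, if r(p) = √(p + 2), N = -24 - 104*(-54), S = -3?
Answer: -5592 - I/1028 ≈ -5592.0 - 0.00097276*I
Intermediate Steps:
N = 5592 (N = -24 + 5616 = 5592)
r(p) = √(2 + p)
r(S)/b - N = √(2 - 3)/(-1028) - 1*5592 = √(-1)*(-1/1028) - 5592 = I*(-1/1028) - 5592 = -I/1028 - 5592 = -5592 - I/1028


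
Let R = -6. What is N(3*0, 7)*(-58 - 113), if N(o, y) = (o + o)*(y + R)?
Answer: 0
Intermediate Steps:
N(o, y) = 2*o*(-6 + y) (N(o, y) = (o + o)*(y - 6) = (2*o)*(-6 + y) = 2*o*(-6 + y))
N(3*0, 7)*(-58 - 113) = (2*(3*0)*(-6 + 7))*(-58 - 113) = (2*0*1)*(-171) = 0*(-171) = 0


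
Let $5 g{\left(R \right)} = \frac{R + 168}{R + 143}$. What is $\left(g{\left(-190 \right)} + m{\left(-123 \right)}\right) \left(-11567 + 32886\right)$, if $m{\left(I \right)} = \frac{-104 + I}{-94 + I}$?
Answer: $\frac{1239038961}{50995} \approx 24297.0$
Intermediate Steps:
$m{\left(I \right)} = \frac{-104 + I}{-94 + I}$
$g{\left(R \right)} = \frac{168 + R}{5 \left(143 + R\right)}$ ($g{\left(R \right)} = \frac{\left(R + 168\right) \frac{1}{R + 143}}{5} = \frac{\left(168 + R\right) \frac{1}{143 + R}}{5} = \frac{\frac{1}{143 + R} \left(168 + R\right)}{5} = \frac{168 + R}{5 \left(143 + R\right)}$)
$\left(g{\left(-190 \right)} + m{\left(-123 \right)}\right) \left(-11567 + 32886\right) = \left(\frac{168 - 190}{5 \left(143 - 190\right)} + \frac{-104 - 123}{-94 - 123}\right) \left(-11567 + 32886\right) = \left(\frac{1}{5} \frac{1}{-47} \left(-22\right) + \frac{1}{-217} \left(-227\right)\right) 21319 = \left(\frac{1}{5} \left(- \frac{1}{47}\right) \left(-22\right) - - \frac{227}{217}\right) 21319 = \left(\frac{22}{235} + \frac{227}{217}\right) 21319 = \frac{58119}{50995} \cdot 21319 = \frac{1239038961}{50995}$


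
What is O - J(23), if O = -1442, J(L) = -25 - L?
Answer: -1394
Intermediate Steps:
O - J(23) = -1442 - (-25 - 1*23) = -1442 - (-25 - 23) = -1442 - 1*(-48) = -1442 + 48 = -1394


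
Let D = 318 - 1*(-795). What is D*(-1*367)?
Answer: -408471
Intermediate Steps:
D = 1113 (D = 318 + 795 = 1113)
D*(-1*367) = 1113*(-1*367) = 1113*(-367) = -408471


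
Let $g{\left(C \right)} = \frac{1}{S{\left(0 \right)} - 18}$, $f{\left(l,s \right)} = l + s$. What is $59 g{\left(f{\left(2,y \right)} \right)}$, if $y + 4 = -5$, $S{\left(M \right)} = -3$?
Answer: $- \frac{59}{21} \approx -2.8095$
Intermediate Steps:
$y = -9$ ($y = -4 - 5 = -9$)
$g{\left(C \right)} = - \frac{1}{21}$ ($g{\left(C \right)} = \frac{1}{-3 - 18} = \frac{1}{-21} = - \frac{1}{21}$)
$59 g{\left(f{\left(2,y \right)} \right)} = 59 \left(- \frac{1}{21}\right) = - \frac{59}{21}$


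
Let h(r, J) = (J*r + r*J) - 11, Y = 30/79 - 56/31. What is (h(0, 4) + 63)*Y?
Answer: -181688/2449 ≈ -74.189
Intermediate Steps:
Y = -3494/2449 (Y = 30*(1/79) - 56*1/31 = 30/79 - 56/31 = -3494/2449 ≈ -1.4267)
h(r, J) = -11 + 2*J*r (h(r, J) = (J*r + J*r) - 11 = 2*J*r - 11 = -11 + 2*J*r)
(h(0, 4) + 63)*Y = ((-11 + 2*4*0) + 63)*(-3494/2449) = ((-11 + 0) + 63)*(-3494/2449) = (-11 + 63)*(-3494/2449) = 52*(-3494/2449) = -181688/2449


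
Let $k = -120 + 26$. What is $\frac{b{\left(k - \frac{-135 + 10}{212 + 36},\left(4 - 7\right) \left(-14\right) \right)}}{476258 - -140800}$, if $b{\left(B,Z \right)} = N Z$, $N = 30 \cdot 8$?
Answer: $\frac{560}{34281} \approx 0.016336$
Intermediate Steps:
$k = -94$
$N = 240$
$b{\left(B,Z \right)} = 240 Z$
$\frac{b{\left(k - \frac{-135 + 10}{212 + 36},\left(4 - 7\right) \left(-14\right) \right)}}{476258 - -140800} = \frac{240 \left(4 - 7\right) \left(-14\right)}{476258 - -140800} = \frac{240 \left(\left(-3\right) \left(-14\right)\right)}{476258 + 140800} = \frac{240 \cdot 42}{617058} = 10080 \cdot \frac{1}{617058} = \frac{560}{34281}$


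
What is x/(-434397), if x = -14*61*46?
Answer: 39284/434397 ≈ 0.090433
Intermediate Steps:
x = -39284 (x = -854*46 = -39284)
x/(-434397) = -39284/(-434397) = -39284*(-1/434397) = 39284/434397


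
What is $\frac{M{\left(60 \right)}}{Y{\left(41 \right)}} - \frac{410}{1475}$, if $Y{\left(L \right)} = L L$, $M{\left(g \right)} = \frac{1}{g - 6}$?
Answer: $- \frac{7443173}{26778330} \approx -0.27796$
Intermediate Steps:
$M{\left(g \right)} = \frac{1}{-6 + g}$
$Y{\left(L \right)} = L^{2}$
$\frac{M{\left(60 \right)}}{Y{\left(41 \right)}} - \frac{410}{1475} = \frac{1}{\left(-6 + 60\right) 41^{2}} - \frac{410}{1475} = \frac{1}{54 \cdot 1681} - \frac{82}{295} = \frac{1}{54} \cdot \frac{1}{1681} - \frac{82}{295} = \frac{1}{90774} - \frac{82}{295} = - \frac{7443173}{26778330}$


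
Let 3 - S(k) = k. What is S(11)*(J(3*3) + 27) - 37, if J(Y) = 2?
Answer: -269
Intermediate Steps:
S(k) = 3 - k
S(11)*(J(3*3) + 27) - 37 = (3 - 1*11)*(2 + 27) - 37 = (3 - 11)*29 - 37 = -8*29 - 37 = -232 - 37 = -269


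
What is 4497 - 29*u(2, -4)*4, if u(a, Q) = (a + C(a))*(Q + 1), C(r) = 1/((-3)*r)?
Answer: 5135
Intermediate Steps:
C(r) = -1/(3*r)
u(a, Q) = (1 + Q)*(a - 1/(3*a)) (u(a, Q) = (a - 1/(3*a))*(Q + 1) = (a - 1/(3*a))*(1 + Q) = (1 + Q)*(a - 1/(3*a)))
4497 - 29*u(2, -4)*4 = 4497 - 29*(-1 - 1*(-4) + 3*2**2*(1 - 4))/(3*2)*4 = 4497 - 29*(-1 + 4 + 3*4*(-3))/(3*2)*4 = 4497 - 29*(-1 + 4 - 36)/(3*2)*4 = 4497 - 29*(-33)/(3*2)*4 = 4497 - 29*(-11/2)*4 = 4497 + (319/2)*4 = 4497 + 638 = 5135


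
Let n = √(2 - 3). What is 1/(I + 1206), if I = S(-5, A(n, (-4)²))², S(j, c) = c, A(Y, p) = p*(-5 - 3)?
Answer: 1/17590 ≈ 5.6850e-5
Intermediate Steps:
n = I (n = √(-1) = I ≈ 1.0*I)
A(Y, p) = -8*p (A(Y, p) = p*(-8) = -8*p)
I = 16384 (I = (-8*(-4)²)² = (-8*16)² = (-128)² = 16384)
1/(I + 1206) = 1/(16384 + 1206) = 1/17590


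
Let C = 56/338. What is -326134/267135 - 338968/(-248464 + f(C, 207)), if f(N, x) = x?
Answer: 9585168242/66318133695 ≈ 0.14453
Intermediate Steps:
C = 28/169 (C = 56*(1/338) = 28/169 ≈ 0.16568)
-326134/267135 - 338968/(-248464 + f(C, 207)) = -326134/267135 - 338968/(-248464 + 207) = -326134*1/267135 - 338968/(-248257) = -326134/267135 - 338968*(-1/248257) = -326134/267135 + 338968/248257 = 9585168242/66318133695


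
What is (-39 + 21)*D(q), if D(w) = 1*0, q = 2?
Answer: 0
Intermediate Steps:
D(w) = 0
(-39 + 21)*D(q) = (-39 + 21)*0 = -18*0 = 0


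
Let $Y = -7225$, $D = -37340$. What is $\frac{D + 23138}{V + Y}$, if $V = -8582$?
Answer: $\frac{4734}{5269} \approx 0.89846$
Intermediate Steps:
$\frac{D + 23138}{V + Y} = \frac{-37340 + 23138}{-8582 - 7225} = - \frac{14202}{-15807} = \left(-14202\right) \left(- \frac{1}{15807}\right) = \frac{4734}{5269}$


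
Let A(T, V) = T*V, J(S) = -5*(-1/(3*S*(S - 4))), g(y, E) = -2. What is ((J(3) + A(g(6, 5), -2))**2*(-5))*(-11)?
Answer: 52855/81 ≈ 652.53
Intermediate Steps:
J(S) = 5/(3*S*(-4 + S)) (J(S) = -5*(-1/(3*S*(-4 + S))) = -(-5)/(3*S*(-4 + S)) = 5/(3*S*(-4 + S)))
((J(3) + A(g(6, 5), -2))**2*(-5))*(-11) = (((5/3)/(3*(-4 + 3)) - 2*(-2))**2*(-5))*(-11) = (((5/3)*(1/3)/(-1) + 4)**2*(-5))*(-11) = (((5/3)*(1/3)*(-1) + 4)**2*(-5))*(-11) = ((-5/9 + 4)**2*(-5))*(-11) = ((31/9)**2*(-5))*(-11) = ((961/81)*(-5))*(-11) = -4805/81*(-11) = 52855/81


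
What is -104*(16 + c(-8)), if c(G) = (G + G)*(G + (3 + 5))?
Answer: -1664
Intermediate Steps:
c(G) = 2*G*(8 + G) (c(G) = (2*G)*(G + 8) = (2*G)*(8 + G) = 2*G*(8 + G))
-104*(16 + c(-8)) = -104*(16 + 2*(-8)*(8 - 8)) = -104*(16 + 2*(-8)*0) = -104*(16 + 0) = -104*16 = -1664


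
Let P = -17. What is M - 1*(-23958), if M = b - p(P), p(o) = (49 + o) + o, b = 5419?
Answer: 29362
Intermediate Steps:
p(o) = 49 + 2*o
M = 5404 (M = 5419 - (49 + 2*(-17)) = 5419 - (49 - 34) = 5419 - 1*15 = 5419 - 15 = 5404)
M - 1*(-23958) = 5404 - 1*(-23958) = 5404 + 23958 = 29362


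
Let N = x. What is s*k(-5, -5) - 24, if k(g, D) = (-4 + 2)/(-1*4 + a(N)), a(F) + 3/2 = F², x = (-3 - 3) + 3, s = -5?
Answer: -148/7 ≈ -21.143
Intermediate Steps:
x = -3 (x = -6 + 3 = -3)
N = -3
a(F) = -3/2 + F²
k(g, D) = -4/7 (k(g, D) = (-4 + 2)/(-1*4 + (-3/2 + (-3)²)) = -2/(-4 + (-3/2 + 9)) = -2/(-4 + 15/2) = -2/7/2 = -2*2/7 = -4/7)
s*k(-5, -5) - 24 = -5*(-4/7) - 24 = 20/7 - 24 = -148/7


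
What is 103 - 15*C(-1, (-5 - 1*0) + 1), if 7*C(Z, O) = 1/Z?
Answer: 736/7 ≈ 105.14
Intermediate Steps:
C(Z, O) = 1/(7*Z)
103 - 15*C(-1, (-5 - 1*0) + 1) = 103 - 15/(7*(-1)) = 103 - 15*(-1)/7 = 103 - 15*(-1/7) = 103 + 15/7 = 736/7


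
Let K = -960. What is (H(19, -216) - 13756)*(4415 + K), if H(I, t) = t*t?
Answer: 113669500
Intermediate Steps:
H(I, t) = t²
(H(19, -216) - 13756)*(4415 + K) = ((-216)² - 13756)*(4415 - 960) = (46656 - 13756)*3455 = 32900*3455 = 113669500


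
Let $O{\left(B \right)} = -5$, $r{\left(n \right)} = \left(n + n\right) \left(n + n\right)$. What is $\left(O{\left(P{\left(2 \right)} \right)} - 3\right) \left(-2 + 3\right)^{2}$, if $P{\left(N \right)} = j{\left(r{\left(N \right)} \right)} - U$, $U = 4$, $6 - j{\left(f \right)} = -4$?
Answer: $-8$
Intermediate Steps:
$r{\left(n \right)} = 4 n^{2}$ ($r{\left(n \right)} = 2 n 2 n = 4 n^{2}$)
$j{\left(f \right)} = 10$ ($j{\left(f \right)} = 6 - -4 = 6 + 4 = 10$)
$P{\left(N \right)} = 6$ ($P{\left(N \right)} = 10 - 4 = 6$)
$\left(O{\left(P{\left(2 \right)} \right)} - 3\right) \left(-2 + 3\right)^{2} = \left(-5 - 3\right) \left(-2 + 3\right)^{2} = - 8 \cdot 1^{2} = \left(-8\right) 1 = -8$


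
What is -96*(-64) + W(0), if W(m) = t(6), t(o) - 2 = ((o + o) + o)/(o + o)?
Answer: 12295/2 ≈ 6147.5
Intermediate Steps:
t(o) = 7/2 (t(o) = 2 + ((o + o) + o)/(o + o) = 2 + (2*o + o)/((2*o)) = 2 + (3*o)*(1/(2*o)) = 2 + 3/2 = 7/2)
W(m) = 7/2
-96*(-64) + W(0) = -96*(-64) + 7/2 = 6144 + 7/2 = 12295/2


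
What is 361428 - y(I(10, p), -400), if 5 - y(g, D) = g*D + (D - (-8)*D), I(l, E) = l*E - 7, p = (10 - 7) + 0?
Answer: 348623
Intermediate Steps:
p = 3 (p = 3 + 0 = 3)
I(l, E) = -7 + E*l (I(l, E) = E*l - 7 = -7 + E*l)
y(g, D) = 5 - 9*D - D*g (y(g, D) = 5 - (g*D + (D - (-8)*D)) = 5 - (D*g + (D + 8*D)) = 5 - (D*g + 9*D) = 5 - (9*D + D*g) = 5 + (-9*D - D*g) = 5 - 9*D - D*g)
361428 - y(I(10, p), -400) = 361428 - (5 - 9*(-400) - 1*(-400)*(-7 + 3*10)) = 361428 - (5 + 3600 - 1*(-400)*(-7 + 30)) = 361428 - (5 + 3600 - 1*(-400)*23) = 361428 - (5 + 3600 + 9200) = 361428 - 1*12805 = 361428 - 12805 = 348623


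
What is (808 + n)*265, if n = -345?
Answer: 122695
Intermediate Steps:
(808 + n)*265 = (808 - 345)*265 = 463*265 = 122695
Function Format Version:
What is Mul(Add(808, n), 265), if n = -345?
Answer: 122695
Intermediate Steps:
Mul(Add(808, n), 265) = Mul(Add(808, -345), 265) = Mul(463, 265) = 122695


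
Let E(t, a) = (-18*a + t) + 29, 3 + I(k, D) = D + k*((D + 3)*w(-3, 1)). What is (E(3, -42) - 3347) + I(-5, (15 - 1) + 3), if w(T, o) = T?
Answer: -2245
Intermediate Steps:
I(k, D) = -3 + D + k*(-9 - 3*D) (I(k, D) = -3 + (D + k*((D + 3)*(-3))) = -3 + (D + k*((3 + D)*(-3))) = -3 + (D + k*(-9 - 3*D)) = -3 + D + k*(-9 - 3*D))
E(t, a) = 29 + t - 18*a (E(t, a) = (t - 18*a) + 29 = 29 + t - 18*a)
(E(3, -42) - 3347) + I(-5, (15 - 1) + 3) = ((29 + 3 - 18*(-42)) - 3347) + (-3 + ((15 - 1) + 3) - 9*(-5) - 3*((15 - 1) + 3)*(-5)) = ((29 + 3 + 756) - 3347) + (-3 + (14 + 3) + 45 - 3*(14 + 3)*(-5)) = (788 - 3347) + (-3 + 17 + 45 - 3*17*(-5)) = -2559 + (-3 + 17 + 45 + 255) = -2559 + 314 = -2245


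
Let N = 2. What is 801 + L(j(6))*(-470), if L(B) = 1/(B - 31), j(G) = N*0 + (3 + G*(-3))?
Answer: 18658/23 ≈ 811.22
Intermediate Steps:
j(G) = 3 - 3*G (j(G) = 2*0 + (3 + G*(-3)) = 0 + (3 - 3*G) = 3 - 3*G)
L(B) = 1/(-31 + B)
801 + L(j(6))*(-470) = 801 - 470/(-31 + (3 - 3*6)) = 801 - 470/(-31 + (3 - 18)) = 801 - 470/(-31 - 15) = 801 - 470/(-46) = 801 - 1/46*(-470) = 801 + 235/23 = 18658/23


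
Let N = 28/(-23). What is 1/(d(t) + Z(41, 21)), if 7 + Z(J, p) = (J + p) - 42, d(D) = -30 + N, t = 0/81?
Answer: -23/419 ≈ -0.054893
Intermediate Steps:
N = -28/23 (N = 28*(-1/23) = -28/23 ≈ -1.2174)
t = 0 (t = 0*(1/81) = 0)
d(D) = -718/23 (d(D) = -30 - 28/23 = -718/23)
Z(J, p) = -49 + J + p (Z(J, p) = -7 + ((J + p) - 42) = -7 + (-42 + J + p) = -49 + J + p)
1/(d(t) + Z(41, 21)) = 1/(-718/23 + (-49 + 41 + 21)) = 1/(-718/23 + 13) = 1/(-419/23) = -23/419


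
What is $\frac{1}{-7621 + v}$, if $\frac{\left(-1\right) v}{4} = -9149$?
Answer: $\frac{1}{28975} \approx 3.4512 \cdot 10^{-5}$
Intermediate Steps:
$v = 36596$ ($v = \left(-4\right) \left(-9149\right) = 36596$)
$\frac{1}{-7621 + v} = \frac{1}{-7621 + 36596} = \frac{1}{28975}$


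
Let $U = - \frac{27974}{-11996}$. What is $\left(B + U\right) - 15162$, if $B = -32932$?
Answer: $- \frac{288453825}{5998} \approx -48092.0$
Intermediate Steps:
$U = \frac{13987}{5998}$ ($U = \left(-27974\right) \left(- \frac{1}{11996}\right) = \frac{13987}{5998} \approx 2.3319$)
$\left(B + U\right) - 15162 = \left(-32932 + \frac{13987}{5998}\right) - 15162 = - \frac{197512149}{5998} - 15162 = - \frac{288453825}{5998}$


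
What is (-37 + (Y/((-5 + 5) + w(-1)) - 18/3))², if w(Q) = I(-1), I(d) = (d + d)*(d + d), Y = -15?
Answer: 34969/16 ≈ 2185.6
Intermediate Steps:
I(d) = 4*d² (I(d) = (2*d)*(2*d) = 4*d²)
w(Q) = 4 (w(Q) = 4*(-1)² = 4*1 = 4)
(-37 + (Y/((-5 + 5) + w(-1)) - 18/3))² = (-37 + (-15/((-5 + 5) + 4) - 18/3))² = (-37 + (-15/(0 + 4) - 18*⅓))² = (-37 + (-15/4 - 6))² = (-37 - 39/4)² = (-187/4)² = 34969/16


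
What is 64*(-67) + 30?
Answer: -4258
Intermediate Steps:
64*(-67) + 30 = -4288 + 30 = -4258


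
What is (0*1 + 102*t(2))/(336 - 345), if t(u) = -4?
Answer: 136/3 ≈ 45.333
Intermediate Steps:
(0*1 + 102*t(2))/(336 - 345) = (0*1 + 102*(-4))/(336 - 345) = (0 - 408)/(-9) = -408*(-1/9) = 136/3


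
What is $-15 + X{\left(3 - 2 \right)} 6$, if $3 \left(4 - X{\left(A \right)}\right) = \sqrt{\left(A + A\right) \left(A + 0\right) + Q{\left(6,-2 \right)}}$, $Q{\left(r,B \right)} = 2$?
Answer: $5$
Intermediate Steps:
$X{\left(A \right)} = 4 - \frac{\sqrt{2 + 2 A^{2}}}{3}$ ($X{\left(A \right)} = 4 - \frac{\sqrt{\left(A + A\right) \left(A + 0\right) + 2}}{3} = 4 - \frac{\sqrt{2 A A + 2}}{3} = 4 - \frac{\sqrt{2 A^{2} + 2}}{3} = 4 - \frac{\sqrt{2 + 2 A^{2}}}{3}$)
$-15 + X{\left(3 - 2 \right)} 6 = -15 + \left(4 - \frac{\sqrt{2 + 2 \left(3 - 2\right)^{2}}}{3}\right) 6 = -15 + \left(4 - \frac{\sqrt{2 + 2 \cdot 1^{2}}}{3}\right) 6 = -15 + \left(4 - \frac{\sqrt{2 + 2 \cdot 1}}{3}\right) 6 = -15 + \left(4 - \frac{\sqrt{2 + 2}}{3}\right) 6 = -15 + \left(4 - \frac{\sqrt{4}}{3}\right) 6 = -15 + \left(4 - \frac{2}{3}\right) 6 = -15 + \frac{10}{3} \cdot 6 = -15 + 20 = 5$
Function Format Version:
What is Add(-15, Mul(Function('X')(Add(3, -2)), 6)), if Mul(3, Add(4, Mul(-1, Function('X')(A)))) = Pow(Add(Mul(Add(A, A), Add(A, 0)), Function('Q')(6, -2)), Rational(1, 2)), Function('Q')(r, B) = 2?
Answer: 5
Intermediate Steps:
Function('X')(A) = Add(4, Mul(Rational(-1, 3), Pow(Add(2, Mul(2, Pow(A, 2))), Rational(1, 2)))) (Function('X')(A) = Add(4, Mul(Rational(-1, 3), Pow(Add(Mul(Add(A, A), Add(A, 0)), 2), Rational(1, 2)))) = Add(4, Mul(Rational(-1, 3), Pow(Add(Mul(Mul(2, A), A), 2), Rational(1, 2)))) = Add(4, Mul(Rational(-1, 3), Pow(Add(Mul(2, Pow(A, 2)), 2), Rational(1, 2)))) = Add(4, Mul(Rational(-1, 3), Pow(Add(2, Mul(2, Pow(A, 2))), Rational(1, 2)))))
Add(-15, Mul(Function('X')(Add(3, -2)), 6)) = Add(-15, Mul(Add(4, Mul(Rational(-1, 3), Pow(Add(2, Mul(2, Pow(Add(3, -2), 2))), Rational(1, 2)))), 6)) = Add(-15, Mul(Add(4, Mul(Rational(-1, 3), Pow(Add(2, Mul(2, Pow(1, 2))), Rational(1, 2)))), 6)) = Add(-15, Mul(Add(4, Mul(Rational(-1, 3), Pow(Add(2, Mul(2, 1)), Rational(1, 2)))), 6)) = Add(-15, Mul(Add(4, Mul(Rational(-1, 3), Pow(Add(2, 2), Rational(1, 2)))), 6)) = Add(-15, Mul(Add(4, Mul(Rational(-1, 3), Pow(4, Rational(1, 2)))), 6)) = Add(-15, Mul(Add(4, Mul(Rational(-1, 3), 2)), 6)) = Add(-15, Mul(Add(4, Rational(-2, 3)), 6)) = Add(-15, Mul(Rational(10, 3), 6)) = Add(-15, 20) = 5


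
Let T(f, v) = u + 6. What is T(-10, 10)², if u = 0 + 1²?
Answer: 49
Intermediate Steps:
u = 1 (u = 0 + 1 = 1)
T(f, v) = 7 (T(f, v) = 1 + 6 = 7)
T(-10, 10)² = 7² = 49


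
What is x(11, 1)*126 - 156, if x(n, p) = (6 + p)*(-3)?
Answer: -2802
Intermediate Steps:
x(n, p) = -18 - 3*p
x(11, 1)*126 - 156 = (-18 - 3*1)*126 - 156 = (-18 - 3)*126 - 156 = -21*126 - 156 = -2646 - 156 = -2802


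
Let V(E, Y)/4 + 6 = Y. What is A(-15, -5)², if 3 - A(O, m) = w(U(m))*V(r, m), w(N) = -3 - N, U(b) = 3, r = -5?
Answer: 68121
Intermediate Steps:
V(E, Y) = -24 + 4*Y
A(O, m) = -141 + 24*m (A(O, m) = 3 - (-3 - 1*3)*(-24 + 4*m) = 3 - (-3 - 3)*(-24 + 4*m) = 3 - (-6)*(-24 + 4*m) = 3 - (144 - 24*m) = 3 + (-144 + 24*m) = -141 + 24*m)
A(-15, -5)² = (-141 + 24*(-5))² = (-141 - 120)² = (-261)² = 68121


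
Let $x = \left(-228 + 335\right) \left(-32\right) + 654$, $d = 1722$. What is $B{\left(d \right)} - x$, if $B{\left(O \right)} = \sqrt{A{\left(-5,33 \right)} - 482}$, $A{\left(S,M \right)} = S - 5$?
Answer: $2770 + 2 i \sqrt{123} \approx 2770.0 + 22.181 i$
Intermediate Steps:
$A{\left(S,M \right)} = -5 + S$
$B{\left(O \right)} = 2 i \sqrt{123}$ ($B{\left(O \right)} = \sqrt{\left(-5 - 5\right) - 482} = \sqrt{-10 - 482} = \sqrt{-492} = 2 i \sqrt{123}$)
$x = -2770$ ($x = 107 \left(-32\right) + 654 = -3424 + 654 = -2770$)
$B{\left(d \right)} - x = 2 i \sqrt{123} - -2770 = 2 i \sqrt{123} + 2770 = 2770 + 2 i \sqrt{123}$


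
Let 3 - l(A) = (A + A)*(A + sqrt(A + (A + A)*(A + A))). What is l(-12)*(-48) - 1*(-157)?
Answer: 13837 - 2304*sqrt(141) ≈ -13521.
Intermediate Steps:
l(A) = 3 - 2*A*(A + sqrt(A + 4*A**2)) (l(A) = 3 - (A + A)*(A + sqrt(A + (A + A)*(A + A))) = 3 - 2*A*(A + sqrt(A + (2*A)*(2*A))) = 3 - 2*A*(A + sqrt(A + 4*A**2)))
l(-12)*(-48) - 1*(-157) = (3 - 2*(-12)**2 - 2*(-12)*sqrt(-12*(1 + 4*(-12))))*(-48) - 1*(-157) = (3 - 2*144 - 2*(-12)*sqrt(-12*(1 - 48)))*(-48) + 157 = (3 - 288 - 2*(-12)*sqrt(-12*(-47)))*(-48) + 157 = (3 - 288 - 2*(-12)*sqrt(564))*(-48) + 157 = (3 - 288 - 2*(-12)*2*sqrt(141))*(-48) + 157 = (3 - 288 + 48*sqrt(141))*(-48) + 157 = (-285 + 48*sqrt(141))*(-48) + 157 = (13680 - 2304*sqrt(141)) + 157 = 13837 - 2304*sqrt(141)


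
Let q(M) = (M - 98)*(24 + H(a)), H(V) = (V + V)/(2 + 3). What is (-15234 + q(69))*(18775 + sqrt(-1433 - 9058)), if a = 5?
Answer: -300174700 - 15988*I*sqrt(10491) ≈ -3.0017e+8 - 1.6376e+6*I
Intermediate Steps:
H(V) = 2*V/5 (H(V) = (2*V)/5 = (2*V)*(1/5) = 2*V/5)
q(M) = -2548 + 26*M (q(M) = (M - 98)*(24 + (2/5)*5) = (-98 + M)*(24 + 2) = (-98 + M)*26 = -2548 + 26*M)
(-15234 + q(69))*(18775 + sqrt(-1433 - 9058)) = (-15234 + (-2548 + 26*69))*(18775 + sqrt(-1433 - 9058)) = (-15234 + (-2548 + 1794))*(18775 + sqrt(-10491)) = (-15234 - 754)*(18775 + I*sqrt(10491)) = -15988*(18775 + I*sqrt(10491)) = -300174700 - 15988*I*sqrt(10491)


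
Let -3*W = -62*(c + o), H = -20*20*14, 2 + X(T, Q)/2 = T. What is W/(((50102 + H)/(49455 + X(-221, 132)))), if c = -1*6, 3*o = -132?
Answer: -75963950/66753 ≈ -1138.0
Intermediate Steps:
o = -44 (o = (⅓)*(-132) = -44)
X(T, Q) = -4 + 2*T
c = -6
H = -5600 (H = -400*14 = -5600)
W = -3100/3 (W = -(-62)*(-6 - 44)/3 = -(-62)*(-50)/3 = -⅓*3100 = -3100/3 ≈ -1033.3)
W/(((50102 + H)/(49455 + X(-221, 132)))) = -3100*(49455 + (-4 + 2*(-221)))/(50102 - 5600)/3 = -3100/(3*(44502/(49455 + (-4 - 442)))) = -3100/(3*(44502/(49455 - 446))) = -3100/(3*(44502/49009)) = -3100/(3*(44502*(1/49009))) = -3100/(3*44502/49009) = -3100/3*49009/44502 = -75963950/66753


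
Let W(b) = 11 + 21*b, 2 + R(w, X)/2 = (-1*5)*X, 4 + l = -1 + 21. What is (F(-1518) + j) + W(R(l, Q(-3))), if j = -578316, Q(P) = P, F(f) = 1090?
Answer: -576669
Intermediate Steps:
l = 16 (l = -4 + (-1 + 21) = -4 + 20 = 16)
R(w, X) = -4 - 10*X (R(w, X) = -4 + 2*((-1*5)*X) = -4 + 2*(-5*X) = -4 - 10*X)
(F(-1518) + j) + W(R(l, Q(-3))) = (1090 - 578316) + (11 + 21*(-4 - 10*(-3))) = -577226 + (11 + 21*(-4 + 30)) = -577226 + (11 + 21*26) = -577226 + (11 + 546) = -577226 + 557 = -576669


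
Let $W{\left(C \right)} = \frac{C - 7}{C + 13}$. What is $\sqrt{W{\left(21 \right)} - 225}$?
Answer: $\frac{i \sqrt{64906}}{17} \approx 14.986 i$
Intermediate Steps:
$W{\left(C \right)} = \frac{-7 + C}{13 + C}$
$\sqrt{W{\left(21 \right)} - 225} = \sqrt{\frac{-7 + 21}{13 + 21} - 225} = \sqrt{\frac{1}{34} \cdot 14 - 225} = \sqrt{\frac{7}{17} - 225} = \sqrt{- \frac{3818}{17}} = \frac{i \sqrt{64906}}{17}$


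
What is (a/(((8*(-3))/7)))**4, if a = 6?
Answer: 2401/256 ≈ 9.3789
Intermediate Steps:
(a/(((8*(-3))/7)))**4 = (6/(((8*(-3))/7)))**4 = (6/((-24*1/7)))**4 = (6/(-24/7))**4 = (6*(-7/24))**4 = (-7/4)**4 = 2401/256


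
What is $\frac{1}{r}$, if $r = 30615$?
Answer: $\frac{1}{30615} \approx 3.2664 \cdot 10^{-5}$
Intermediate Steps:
$\frac{1}{r} = \frac{1}{30615}$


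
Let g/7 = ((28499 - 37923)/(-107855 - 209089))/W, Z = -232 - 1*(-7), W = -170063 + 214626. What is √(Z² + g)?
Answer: √4561136644487959034/9491919 ≈ 225.00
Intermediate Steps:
W = 44563
Z = -225 (Z = -232 + 7 = -225)
g = 133/28475757 (g = 7*(((28499 - 37923)/(-107855 - 209089))/44563) = 7*(-9424/(-316944)*(1/44563)) = 7*(-9424*(-1/316944)*(1/44563)) = 7*((19/639)*(1/44563)) = 7*(19/28475757) = 133/28475757 ≈ 4.6706e-6)
√(Z² + g) = √((-225)² + 133/28475757) = √(50625 + 133/28475757) = √(1441585198258/28475757) = √4561136644487959034/9491919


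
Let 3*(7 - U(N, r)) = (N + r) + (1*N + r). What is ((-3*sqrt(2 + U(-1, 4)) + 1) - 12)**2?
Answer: 184 + 66*sqrt(7) ≈ 358.62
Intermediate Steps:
U(N, r) = 7 - 2*N/3 - 2*r/3 (U(N, r) = 7 - ((N + r) + (1*N + r))/3 = 7 - ((N + r) + (N + r))/3 = 7 - (2*N + 2*r)/3 = 7 + (-2*N/3 - 2*r/3) = 7 - 2*N/3 - 2*r/3)
((-3*sqrt(2 + U(-1, 4)) + 1) - 12)**2 = ((-3*sqrt(2 + (7 - 2/3*(-1) - 2/3*4)) + 1) - 12)**2 = ((-3*sqrt(2 + (7 + 2/3 - 8/3)) + 1) - 12)**2 = ((-3*sqrt(2 + 5) + 1) - 12)**2 = ((-3*sqrt(7) + 1) - 12)**2 = ((1 - 3*sqrt(7)) - 12)**2 = (-11 - 3*sqrt(7))**2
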